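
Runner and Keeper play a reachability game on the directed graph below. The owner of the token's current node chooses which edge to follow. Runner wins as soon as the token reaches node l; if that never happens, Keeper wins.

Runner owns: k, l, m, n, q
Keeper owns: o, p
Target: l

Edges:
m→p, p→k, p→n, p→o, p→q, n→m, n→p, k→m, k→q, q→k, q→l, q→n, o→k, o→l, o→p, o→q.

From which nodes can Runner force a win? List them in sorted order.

k, l, q

A0 = {l}
A1: add {q} — q (Runner) has q→l.
A2: add {k} — k (Runner) has k→q.
A3 = A2; e.g. m (Runner) has no edge into A2. Fixed point.
Runner's winning region = {k, l, q}.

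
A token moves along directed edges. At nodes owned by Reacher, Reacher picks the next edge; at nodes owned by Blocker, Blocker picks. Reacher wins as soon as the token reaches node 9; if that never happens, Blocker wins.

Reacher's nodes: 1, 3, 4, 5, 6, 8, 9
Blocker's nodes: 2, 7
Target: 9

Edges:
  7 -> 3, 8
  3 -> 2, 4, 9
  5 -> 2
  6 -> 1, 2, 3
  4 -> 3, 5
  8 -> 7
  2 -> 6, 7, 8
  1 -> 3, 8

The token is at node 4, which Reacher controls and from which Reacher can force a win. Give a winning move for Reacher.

3

A0 = {9}
A1: add {3} — 3 (Reacher) has 3→9.
A2: add {1, 4, 6} — 1 (Reacher) has 1→3; 4 (Reacher) has 4→3; 6 (Reacher) has 6→3.
A3 = A2; e.g. 2 (Blocker) can still go to 7. Fixed point.
From 4, successor 3 is in the attractor (rank 1); the other successor 5 is not.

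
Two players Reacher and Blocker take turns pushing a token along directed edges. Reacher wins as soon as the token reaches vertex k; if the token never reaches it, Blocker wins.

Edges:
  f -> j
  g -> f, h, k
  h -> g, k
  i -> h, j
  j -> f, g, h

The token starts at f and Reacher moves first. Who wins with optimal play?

Track states (vertex, player-to-move).
A0 = {(k,Reacher), (k,Blocker)}
A1: add {(g,Reacher), (h,Reacher)}.
A2: add {(h,Blocker)}.
A3: add {(i,Reacher), (j,Reacher)}.
A4: add {(f,Blocker), (i,Blocker)}.
A5 = A4; e.g. (f,Reacher) stays out. (f,Reacher) never enters ⇒ Blocker avoids the target.

Blocker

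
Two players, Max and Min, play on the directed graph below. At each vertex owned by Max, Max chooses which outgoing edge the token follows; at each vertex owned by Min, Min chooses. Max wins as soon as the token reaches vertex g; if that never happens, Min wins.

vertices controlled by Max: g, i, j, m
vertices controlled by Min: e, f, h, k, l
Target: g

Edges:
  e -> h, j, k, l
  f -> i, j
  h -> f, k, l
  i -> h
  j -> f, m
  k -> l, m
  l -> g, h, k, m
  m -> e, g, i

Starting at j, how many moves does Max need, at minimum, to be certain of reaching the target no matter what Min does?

A0 = {g}
A1: add {m} — m (Max) has m→g.
A2: add {j} — j (Max) has j→m.
A3 = A2; e.g. e (Min) can still go to h. Fixed point.
j enters the attractor at level 2, so Max can force the target in 2 moves from there.

2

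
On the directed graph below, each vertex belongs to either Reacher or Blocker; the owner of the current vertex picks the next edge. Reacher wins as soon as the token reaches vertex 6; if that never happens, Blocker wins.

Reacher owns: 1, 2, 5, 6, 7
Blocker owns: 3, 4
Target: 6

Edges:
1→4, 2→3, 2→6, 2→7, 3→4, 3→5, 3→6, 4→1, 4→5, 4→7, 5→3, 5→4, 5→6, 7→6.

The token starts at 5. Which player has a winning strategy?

A0 = {6}
A1: add {2, 5, 7} — 2 (Reacher) has 2→6; 5 (Reacher) has 5→6; 7 (Reacher) has 7→6.
A2 = A1; e.g. 1 (Reacher) has no edge into A1. Fixed point.
5 ∈ A1, so Reacher can force the target.

Reacher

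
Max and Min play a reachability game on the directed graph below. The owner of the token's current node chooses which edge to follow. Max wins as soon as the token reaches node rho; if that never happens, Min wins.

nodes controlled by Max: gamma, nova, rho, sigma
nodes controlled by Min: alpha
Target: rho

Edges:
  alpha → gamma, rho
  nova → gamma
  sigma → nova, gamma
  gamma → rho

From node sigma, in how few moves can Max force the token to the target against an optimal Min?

A0 = {rho}
A1: add {gamma} — gamma (Max) has gamma→rho.
A2: add {alpha, nova, sigma} — sigma (Max) has sigma→gamma; nova (Max) has nova→gamma; alpha (Min): all of {gamma, rho} already in.
A2 = all vertices. Fixed point.
sigma enters the attractor at level 2, so Max can force the target in 2 moves from there.

2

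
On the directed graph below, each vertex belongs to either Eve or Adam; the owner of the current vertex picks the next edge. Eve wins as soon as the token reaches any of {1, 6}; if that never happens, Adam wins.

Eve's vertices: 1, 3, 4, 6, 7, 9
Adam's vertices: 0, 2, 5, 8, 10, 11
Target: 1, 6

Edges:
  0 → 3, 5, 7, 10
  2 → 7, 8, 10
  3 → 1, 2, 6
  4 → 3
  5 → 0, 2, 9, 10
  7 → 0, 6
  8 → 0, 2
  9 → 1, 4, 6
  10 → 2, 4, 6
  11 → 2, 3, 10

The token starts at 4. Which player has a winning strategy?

Eve

A0 = {1, 6}
A1: add {3, 7, 9} — 3 (Eve) has 3→1; 7 (Eve) has 7→6; 9 (Eve) has 9→1.
A2: add {4} — 4 (Eve) has 4→3.
A3 = A2; e.g. 0 (Adam) can still go to 5. Fixed point.
4 ∈ A2, so Eve can force the target.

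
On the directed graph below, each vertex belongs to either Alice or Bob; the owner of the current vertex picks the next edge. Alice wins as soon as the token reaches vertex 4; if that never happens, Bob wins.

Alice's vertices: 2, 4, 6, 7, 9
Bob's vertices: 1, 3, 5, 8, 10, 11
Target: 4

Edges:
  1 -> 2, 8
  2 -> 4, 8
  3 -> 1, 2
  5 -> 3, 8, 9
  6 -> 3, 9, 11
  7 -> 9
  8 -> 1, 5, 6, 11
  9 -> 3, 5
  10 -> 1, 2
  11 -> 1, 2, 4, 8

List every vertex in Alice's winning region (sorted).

2, 4

A0 = {4}
A1: add {2} — 2 (Alice) has 2→4.
A2 = A1; e.g. 1 (Bob) can still go to 8. Fixed point.
Alice's winning region = {2, 4}.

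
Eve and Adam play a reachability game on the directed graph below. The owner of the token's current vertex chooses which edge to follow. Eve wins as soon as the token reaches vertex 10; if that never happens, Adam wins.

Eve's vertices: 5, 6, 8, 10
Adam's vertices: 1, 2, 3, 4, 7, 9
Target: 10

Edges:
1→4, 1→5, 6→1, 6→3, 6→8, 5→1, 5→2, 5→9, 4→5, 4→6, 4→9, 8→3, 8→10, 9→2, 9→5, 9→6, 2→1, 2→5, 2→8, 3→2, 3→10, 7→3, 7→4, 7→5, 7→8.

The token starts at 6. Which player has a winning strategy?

A0 = {10}
A1: add {8} — 8 (Eve) has 8→10.
A2: add {6} — 6 (Eve) has 6→8.
A3 = A2; e.g. 1 (Adam) can still go to 4. Fixed point.
6 ∈ A2, so Eve can force the target.

Eve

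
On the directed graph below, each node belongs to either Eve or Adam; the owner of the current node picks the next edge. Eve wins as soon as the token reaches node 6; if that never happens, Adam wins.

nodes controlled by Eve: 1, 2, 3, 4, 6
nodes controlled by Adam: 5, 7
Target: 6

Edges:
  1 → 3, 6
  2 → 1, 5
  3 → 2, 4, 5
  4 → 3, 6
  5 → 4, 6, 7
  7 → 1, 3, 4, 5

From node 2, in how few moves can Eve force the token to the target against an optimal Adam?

2

A0 = {6}
A1: add {1, 4} — 1 (Eve) has 1→6; 4 (Eve) has 4→6.
A2: add {2, 3} — 2 (Eve) has 2→1; 3 (Eve) has 3→4.
A3 = A2; e.g. 5 (Adam) can still go to 7. Fixed point.
2 enters the attractor at level 2, so Eve can force the target in 2 moves from there.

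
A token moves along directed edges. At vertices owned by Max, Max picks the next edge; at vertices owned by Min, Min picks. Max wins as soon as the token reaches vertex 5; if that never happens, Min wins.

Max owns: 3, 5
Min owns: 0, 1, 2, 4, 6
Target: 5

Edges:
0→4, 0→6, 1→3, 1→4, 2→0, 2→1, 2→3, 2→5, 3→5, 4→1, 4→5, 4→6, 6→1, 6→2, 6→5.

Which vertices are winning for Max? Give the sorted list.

A0 = {5}
A1: add {3} — 3 (Max) has 3→5.
A2 = A1; e.g. 0 (Min) can still go to 4. Fixed point.
Max's winning region = {3, 5}.

3, 5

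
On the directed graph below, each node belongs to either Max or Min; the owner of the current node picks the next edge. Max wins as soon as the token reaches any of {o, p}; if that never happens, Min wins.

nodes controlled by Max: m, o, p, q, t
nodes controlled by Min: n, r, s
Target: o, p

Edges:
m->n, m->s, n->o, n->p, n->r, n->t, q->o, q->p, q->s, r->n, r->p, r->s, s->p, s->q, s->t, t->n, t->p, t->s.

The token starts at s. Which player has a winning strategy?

A0 = {o, p}
A1: add {q, t} — q (Max) has q→o; t (Max) has t→p.
A2: add {s} — s (Min): all of {p, q, t} already in.
s ∈ A2, so Max can force the target.

Max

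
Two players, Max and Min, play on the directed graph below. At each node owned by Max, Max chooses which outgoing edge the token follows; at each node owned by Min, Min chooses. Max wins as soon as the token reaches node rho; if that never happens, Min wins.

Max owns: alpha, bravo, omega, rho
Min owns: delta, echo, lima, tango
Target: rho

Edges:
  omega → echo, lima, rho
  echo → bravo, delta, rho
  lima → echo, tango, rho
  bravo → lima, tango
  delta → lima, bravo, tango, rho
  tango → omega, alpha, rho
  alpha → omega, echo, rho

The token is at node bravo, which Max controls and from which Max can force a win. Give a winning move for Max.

tango

A0 = {rho}
A1: add {alpha, omega} — omega (Max) has omega→rho; alpha (Max) has alpha→rho.
A2: add {tango} — tango (Min): all of {omega, alpha, rho} already in.
A3: add {bravo} — bravo (Max) has bravo→tango.
A4 = A3; e.g. echo (Min) can still go to delta. Fixed point.
From bravo, successor tango is in the attractor (rank 2); the other successor lima is not.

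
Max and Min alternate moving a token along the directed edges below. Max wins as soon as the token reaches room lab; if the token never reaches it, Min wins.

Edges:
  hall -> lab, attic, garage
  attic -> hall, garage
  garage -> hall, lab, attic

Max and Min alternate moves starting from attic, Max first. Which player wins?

Track states (vertex, player-to-move).
A0 = {(lab,Max), (lab,Min)}
A1: add {(hall,Max), (garage,Max)}.
A2: add {(attic,Min)}.
A3 = A2; e.g. (hall,Min) stays out. (attic,Max) never enters ⇒ Min avoids the target.

Min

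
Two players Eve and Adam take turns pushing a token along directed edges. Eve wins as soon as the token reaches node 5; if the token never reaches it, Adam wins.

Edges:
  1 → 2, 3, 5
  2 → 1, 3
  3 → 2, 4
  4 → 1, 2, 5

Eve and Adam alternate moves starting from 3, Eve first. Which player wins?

Track states (vertex, player-to-move).
A0 = {(5,Eve), (5,Adam)}
A1: add {(1,Eve), (4,Eve)}.
A2 = A1; e.g. (1,Adam) stays out. (3,Eve) never enters ⇒ Adam avoids the target.

Adam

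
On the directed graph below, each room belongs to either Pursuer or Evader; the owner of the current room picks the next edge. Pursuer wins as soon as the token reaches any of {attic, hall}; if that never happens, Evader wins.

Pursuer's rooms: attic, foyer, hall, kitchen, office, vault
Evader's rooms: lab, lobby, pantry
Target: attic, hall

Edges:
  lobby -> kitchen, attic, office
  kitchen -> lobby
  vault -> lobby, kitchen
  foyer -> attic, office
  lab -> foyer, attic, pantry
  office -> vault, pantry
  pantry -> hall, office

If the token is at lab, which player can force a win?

Evader

A0 = {attic, hall}
A1: add {foyer} — foyer (Pursuer) has foyer→attic.
A2 = A1; e.g. lobby (Evader) can still go to kitchen. Fixed point.
lab never enters the attractor, so Evader can avoid the target forever.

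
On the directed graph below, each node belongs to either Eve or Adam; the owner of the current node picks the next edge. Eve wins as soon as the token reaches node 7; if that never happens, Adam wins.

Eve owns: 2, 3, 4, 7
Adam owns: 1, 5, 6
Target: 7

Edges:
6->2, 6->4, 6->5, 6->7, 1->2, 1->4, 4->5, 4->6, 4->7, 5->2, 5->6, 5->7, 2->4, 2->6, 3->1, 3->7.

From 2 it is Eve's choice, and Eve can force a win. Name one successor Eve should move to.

4

A0 = {7}
A1: add {3, 4} — 3 (Eve) has 3→7; 4 (Eve) has 4→7.
A2: add {2} — 2 (Eve) has 2→4.
A3: add {1} — 1 (Adam): all of {2, 4} already in.
A4 = A3; e.g. 5 (Adam) can still go to 6. Fixed point.
From 2, successor 4 is in the attractor (rank 1); the other successor 6 is not.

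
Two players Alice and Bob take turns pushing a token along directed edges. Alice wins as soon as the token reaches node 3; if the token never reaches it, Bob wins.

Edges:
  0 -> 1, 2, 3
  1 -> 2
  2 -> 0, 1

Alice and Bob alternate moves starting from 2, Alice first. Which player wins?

Bob

Track states (vertex, player-to-move).
A0 = {(3,Alice), (3,Bob)}
A1: add {(0,Alice)}.
A2 = A1; e.g. (0,Bob) stays out. (2,Alice) never enters ⇒ Bob avoids the target.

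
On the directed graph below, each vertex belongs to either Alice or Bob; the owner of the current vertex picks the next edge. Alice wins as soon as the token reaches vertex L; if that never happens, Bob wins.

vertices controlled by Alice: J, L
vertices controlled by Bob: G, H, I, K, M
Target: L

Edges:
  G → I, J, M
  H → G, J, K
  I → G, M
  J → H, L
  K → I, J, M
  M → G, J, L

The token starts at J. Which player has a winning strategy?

Alice

A0 = {L}
A1: add {J} — J (Alice) has J→L.
A2 = A1; e.g. G (Bob) can still go to I. Fixed point.
J ∈ A1, so Alice can force the target.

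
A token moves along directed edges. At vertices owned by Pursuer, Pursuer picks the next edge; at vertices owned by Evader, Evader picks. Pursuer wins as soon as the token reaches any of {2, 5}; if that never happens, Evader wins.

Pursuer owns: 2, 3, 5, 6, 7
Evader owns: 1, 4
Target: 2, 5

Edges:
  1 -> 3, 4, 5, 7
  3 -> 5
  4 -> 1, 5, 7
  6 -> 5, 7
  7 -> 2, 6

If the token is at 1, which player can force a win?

A0 = {2, 5}
A1: add {3, 6, 7} — 3 (Pursuer) has 3→5; 6 (Pursuer) has 6→5; 7 (Pursuer) has 7→2.
A2 = A1; e.g. 1 (Evader) can still go to 4. Fixed point.
1 never enters the attractor, so Evader can avoid the target forever.

Evader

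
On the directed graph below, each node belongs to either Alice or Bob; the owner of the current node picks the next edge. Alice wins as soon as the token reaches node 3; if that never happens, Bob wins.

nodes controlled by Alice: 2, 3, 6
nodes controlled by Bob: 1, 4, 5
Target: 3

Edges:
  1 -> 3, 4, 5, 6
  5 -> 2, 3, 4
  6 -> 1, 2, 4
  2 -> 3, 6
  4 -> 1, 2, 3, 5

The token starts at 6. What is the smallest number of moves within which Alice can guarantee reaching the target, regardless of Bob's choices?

A0 = {3}
A1: add {2} — 2 (Alice) has 2→3.
A2: add {6} — 6 (Alice) has 6→2.
A3 = A2; e.g. 1 (Bob) can still go to 4. Fixed point.
6 enters the attractor at level 2, so Alice can force the target in 2 moves from there.

2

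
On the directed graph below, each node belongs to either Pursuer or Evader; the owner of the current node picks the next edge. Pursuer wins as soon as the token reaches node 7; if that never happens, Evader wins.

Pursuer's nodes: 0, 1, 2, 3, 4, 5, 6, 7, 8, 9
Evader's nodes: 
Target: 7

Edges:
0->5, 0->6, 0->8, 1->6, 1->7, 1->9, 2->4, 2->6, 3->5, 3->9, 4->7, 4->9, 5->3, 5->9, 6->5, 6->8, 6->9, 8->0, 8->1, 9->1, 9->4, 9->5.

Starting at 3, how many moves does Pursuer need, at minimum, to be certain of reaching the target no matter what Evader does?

A0 = {7}
A1: add {1, 4} — 1 (Pursuer) has 1→7; 4 (Pursuer) has 4→7.
A2: add {2, 8, 9} — 2 (Pursuer) has 2→4; 8 (Pursuer) has 8→1; 9 (Pursuer) has 9→1.
A3: add {0, 3, 5, 6} — 0 (Pursuer) has 0→8; 3 (Pursuer) has 3→9; 5 (Pursuer) has 5→9; 6 (Pursuer) has 6→8.
A3 = all vertices. Fixed point.
3 enters the attractor at level 3, so Pursuer can force the target in 3 moves from there.

3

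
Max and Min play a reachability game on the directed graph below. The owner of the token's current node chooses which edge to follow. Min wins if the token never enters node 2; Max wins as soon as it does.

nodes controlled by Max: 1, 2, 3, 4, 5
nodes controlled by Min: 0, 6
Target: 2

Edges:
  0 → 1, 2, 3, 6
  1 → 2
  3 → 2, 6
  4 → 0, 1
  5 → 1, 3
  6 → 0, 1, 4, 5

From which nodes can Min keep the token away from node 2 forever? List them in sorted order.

A0 = {2}
A1: add {1, 3} — 1 (Max) has 1→2; 3 (Max) has 3→2.
A2: add {4, 5} — 4 (Max) has 4→1; 5 (Max) has 5→1.
A3 = A2; e.g. 0 (Min) can still go to 6. Fixed point.
Max's attractor = {1, 2, 3, 4, 5}; Min avoids the target exactly from the complement.

0, 6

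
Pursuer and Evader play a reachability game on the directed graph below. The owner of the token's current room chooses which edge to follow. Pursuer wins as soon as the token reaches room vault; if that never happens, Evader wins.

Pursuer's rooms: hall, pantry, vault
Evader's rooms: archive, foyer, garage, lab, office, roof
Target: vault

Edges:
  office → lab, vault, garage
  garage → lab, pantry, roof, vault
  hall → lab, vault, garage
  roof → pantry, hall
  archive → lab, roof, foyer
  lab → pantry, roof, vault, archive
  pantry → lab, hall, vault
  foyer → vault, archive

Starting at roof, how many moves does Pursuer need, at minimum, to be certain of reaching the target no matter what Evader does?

A0 = {vault}
A1: add {hall, pantry} — pantry (Pursuer) has pantry→vault; hall (Pursuer) has hall→vault.
A2: add {roof} — roof (Evader): all of {pantry, hall} already in.
A3 = A2; e.g. lab (Evader) can still go to archive. Fixed point.
roof enters the attractor at level 2, so Pursuer can force the target in 2 moves from there.

2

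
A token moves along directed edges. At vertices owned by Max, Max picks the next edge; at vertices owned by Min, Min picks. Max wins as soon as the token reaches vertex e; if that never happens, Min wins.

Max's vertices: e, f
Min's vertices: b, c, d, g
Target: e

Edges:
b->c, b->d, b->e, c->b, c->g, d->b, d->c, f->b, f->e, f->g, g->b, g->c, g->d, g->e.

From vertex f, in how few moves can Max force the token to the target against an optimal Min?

1

A0 = {e}
A1: add {f} — f (Max) has f→e.
A2 = A1; e.g. b (Min) can still go to c. Fixed point.
f enters the attractor at level 1, so Max can force the target in 1 move from there.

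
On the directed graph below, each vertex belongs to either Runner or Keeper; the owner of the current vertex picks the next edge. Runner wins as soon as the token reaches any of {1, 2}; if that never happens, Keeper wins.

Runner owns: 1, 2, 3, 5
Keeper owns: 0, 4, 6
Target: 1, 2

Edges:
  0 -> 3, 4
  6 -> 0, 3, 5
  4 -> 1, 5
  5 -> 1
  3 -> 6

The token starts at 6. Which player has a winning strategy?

A0 = {1, 2}
A1: add {5} — 5 (Runner) has 5→1.
A2: add {4} — 4 (Keeper): all of {1, 5} already in.
A3 = A2; e.g. 0 (Keeper) can still go to 3. Fixed point.
6 never enters the attractor, so Keeper can avoid the target forever.

Keeper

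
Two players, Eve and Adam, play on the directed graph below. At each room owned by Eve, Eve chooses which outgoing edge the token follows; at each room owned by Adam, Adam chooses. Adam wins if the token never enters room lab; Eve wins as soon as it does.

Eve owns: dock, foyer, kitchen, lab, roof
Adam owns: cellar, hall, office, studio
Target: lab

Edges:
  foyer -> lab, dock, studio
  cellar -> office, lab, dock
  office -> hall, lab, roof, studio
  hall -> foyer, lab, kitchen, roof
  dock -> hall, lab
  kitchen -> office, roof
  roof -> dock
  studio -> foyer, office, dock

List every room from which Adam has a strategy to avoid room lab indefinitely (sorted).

A0 = {lab}
A1: add {dock, foyer} — foyer (Eve) has foyer→lab; dock (Eve) has dock→lab.
A2: add {roof} — roof (Eve) has roof→dock.
A3: add {kitchen} — kitchen (Eve) has kitchen→roof.
A4: add {hall} — hall (Adam): all of {foyer, lab, kitchen, roof} already in.
A5 = A4; e.g. cellar (Adam) can still go to office. Fixed point.
Eve's attractor = {dock, foyer, hall, kitchen, lab, roof}; Adam avoids the target exactly from the complement.

cellar, office, studio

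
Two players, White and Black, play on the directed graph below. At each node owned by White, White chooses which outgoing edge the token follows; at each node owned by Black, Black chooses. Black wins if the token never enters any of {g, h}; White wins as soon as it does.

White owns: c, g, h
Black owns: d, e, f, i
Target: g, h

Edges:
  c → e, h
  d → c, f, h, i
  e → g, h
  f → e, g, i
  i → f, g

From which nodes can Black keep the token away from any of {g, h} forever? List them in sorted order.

A0 = {g, h}
A1: add {c, e} — c (White) has c→h; e (Black): all of {g, h} already in.
A2 = A1; e.g. d (Black) can still go to f. Fixed point.
White's attractor = {c, e, g, h}; Black avoids the target exactly from the complement.

d, f, i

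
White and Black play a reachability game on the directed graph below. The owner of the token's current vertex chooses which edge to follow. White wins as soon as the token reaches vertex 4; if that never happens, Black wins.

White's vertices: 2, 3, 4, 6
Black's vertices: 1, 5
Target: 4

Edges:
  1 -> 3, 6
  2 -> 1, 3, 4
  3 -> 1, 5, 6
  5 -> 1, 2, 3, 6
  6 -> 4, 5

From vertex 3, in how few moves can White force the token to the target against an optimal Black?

2

A0 = {4}
A1: add {2, 6} — 2 (White) has 2→4; 6 (White) has 6→4.
A2: add {3} — 3 (White) has 3→6.
3 enters the attractor at level 2, so White can force the target in 2 moves from there.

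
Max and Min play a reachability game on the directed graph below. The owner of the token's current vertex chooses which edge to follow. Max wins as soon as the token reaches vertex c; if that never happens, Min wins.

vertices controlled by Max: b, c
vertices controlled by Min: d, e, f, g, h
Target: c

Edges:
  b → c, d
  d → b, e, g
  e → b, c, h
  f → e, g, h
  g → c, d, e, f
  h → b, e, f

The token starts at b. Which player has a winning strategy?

Max

A0 = {c}
A1: add {b} — b (Max) has b→c.
A2 = A1; e.g. d (Min) can still go to e. Fixed point.
b ∈ A1, so Max can force the target.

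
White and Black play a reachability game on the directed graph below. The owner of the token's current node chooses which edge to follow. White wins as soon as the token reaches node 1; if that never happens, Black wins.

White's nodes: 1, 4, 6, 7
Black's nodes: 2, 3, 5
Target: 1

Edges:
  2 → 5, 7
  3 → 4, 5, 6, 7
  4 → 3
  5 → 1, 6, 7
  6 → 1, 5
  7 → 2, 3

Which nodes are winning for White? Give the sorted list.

1, 6

A0 = {1}
A1: add {6} — 6 (White) has 6→1.
A2 = A1; e.g. 2 (Black) can still go to 5. Fixed point.
White's winning region = {1, 6}.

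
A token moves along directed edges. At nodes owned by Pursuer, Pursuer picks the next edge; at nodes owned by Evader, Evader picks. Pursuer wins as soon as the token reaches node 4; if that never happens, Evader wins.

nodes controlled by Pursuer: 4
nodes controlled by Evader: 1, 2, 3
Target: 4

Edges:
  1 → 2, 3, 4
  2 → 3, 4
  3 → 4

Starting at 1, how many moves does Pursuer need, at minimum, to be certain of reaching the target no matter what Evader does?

A0 = {4}
A1: add {3} — 3 (Evader): all of {4} already in.
A2: add {2} — 2 (Evader): all of {3, 4} already in.
A3: add {1} — 1 (Evader): all of {2, 3, 4} already in.
A3 = all vertices. Fixed point.
1 enters the attractor at level 3, so Pursuer can force the target in 3 moves from there.

3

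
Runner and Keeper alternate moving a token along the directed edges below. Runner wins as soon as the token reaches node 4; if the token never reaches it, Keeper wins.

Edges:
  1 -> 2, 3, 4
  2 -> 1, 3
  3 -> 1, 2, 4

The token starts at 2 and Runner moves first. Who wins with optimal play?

Track states (vertex, player-to-move).
A0 = {(4,Runner), (4,Keeper)}
A1: add {(1,Runner), (3,Runner)}.
A2: add {(2,Keeper)}.
A3 = A2; e.g. (1,Keeper) stays out. (2,Runner) never enters ⇒ Keeper avoids the target.

Keeper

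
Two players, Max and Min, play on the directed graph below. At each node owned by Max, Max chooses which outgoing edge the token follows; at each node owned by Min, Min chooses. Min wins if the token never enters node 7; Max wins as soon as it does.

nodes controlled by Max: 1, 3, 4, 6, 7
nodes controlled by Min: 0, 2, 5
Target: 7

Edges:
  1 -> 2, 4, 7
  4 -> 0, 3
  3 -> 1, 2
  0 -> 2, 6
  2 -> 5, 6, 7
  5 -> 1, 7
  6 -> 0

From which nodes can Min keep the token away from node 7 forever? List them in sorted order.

0, 2, 6

A0 = {7}
A1: add {1} — 1 (Max) has 1→7.
A2: add {3, 5} — 3 (Max) has 3→1; 5 (Min): all of {1, 7} already in.
A3: add {4} — 4 (Max) has 4→3.
A4 = A3; e.g. 0 (Min) can still go to 2. Fixed point.
Max's attractor = {1, 3, 4, 5, 7}; Min avoids the target exactly from the complement.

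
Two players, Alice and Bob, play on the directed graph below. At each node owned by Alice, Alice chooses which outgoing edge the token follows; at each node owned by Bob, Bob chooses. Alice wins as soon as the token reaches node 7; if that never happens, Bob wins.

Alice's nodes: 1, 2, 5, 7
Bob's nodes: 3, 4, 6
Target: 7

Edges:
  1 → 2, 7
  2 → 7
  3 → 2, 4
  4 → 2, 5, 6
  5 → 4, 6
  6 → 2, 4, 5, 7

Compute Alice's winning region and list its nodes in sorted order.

1, 2, 7

A0 = {7}
A1: add {1, 2} — 1 (Alice) has 1→7; 2 (Alice) has 2→7.
A2 = A1; e.g. 3 (Bob) can still go to 4. Fixed point.
Alice's winning region = {1, 2, 7}.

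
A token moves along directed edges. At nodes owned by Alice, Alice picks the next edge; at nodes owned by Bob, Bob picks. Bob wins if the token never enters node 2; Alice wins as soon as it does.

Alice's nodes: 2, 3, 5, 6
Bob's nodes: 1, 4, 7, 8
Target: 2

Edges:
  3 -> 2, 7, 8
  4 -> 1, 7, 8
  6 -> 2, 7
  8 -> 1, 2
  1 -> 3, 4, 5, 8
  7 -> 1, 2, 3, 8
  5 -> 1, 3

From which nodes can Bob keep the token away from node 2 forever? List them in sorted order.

1, 4, 7, 8

A0 = {2}
A1: add {3, 6} — 3 (Alice) has 3→2; 6 (Alice) has 6→2.
A2: add {5} — 5 (Alice) has 5→3.
A3 = A2; e.g. 1 (Bob) can still go to 4. Fixed point.
Alice's attractor = {2, 3, 5, 6}; Bob avoids the target exactly from the complement.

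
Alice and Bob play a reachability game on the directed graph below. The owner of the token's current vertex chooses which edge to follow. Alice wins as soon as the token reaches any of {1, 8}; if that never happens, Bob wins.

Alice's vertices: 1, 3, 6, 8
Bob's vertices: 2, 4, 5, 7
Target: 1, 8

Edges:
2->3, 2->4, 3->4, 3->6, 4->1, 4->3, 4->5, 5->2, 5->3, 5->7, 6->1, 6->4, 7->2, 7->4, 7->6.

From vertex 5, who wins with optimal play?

Bob

A0 = {1, 8}
A1: add {6} — 6 (Alice) has 6→1.
A2: add {3} — 3 (Alice) has 3→6.
A3 = A2; e.g. 2 (Bob) can still go to 4. Fixed point.
5 never enters the attractor, so Bob can avoid the target forever.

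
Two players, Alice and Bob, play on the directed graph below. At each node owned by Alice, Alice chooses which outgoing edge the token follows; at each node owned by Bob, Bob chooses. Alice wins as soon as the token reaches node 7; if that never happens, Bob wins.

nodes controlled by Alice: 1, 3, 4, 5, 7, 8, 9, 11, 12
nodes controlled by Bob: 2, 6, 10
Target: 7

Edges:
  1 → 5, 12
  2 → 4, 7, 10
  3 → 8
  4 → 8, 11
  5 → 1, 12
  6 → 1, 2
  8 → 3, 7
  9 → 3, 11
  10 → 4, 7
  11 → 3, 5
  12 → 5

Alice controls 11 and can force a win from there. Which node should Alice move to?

A0 = {7}
A1: add {8} — 8 (Alice) has 8→7.
A2: add {3, 4} — 3 (Alice) has 3→8; 4 (Alice) has 4→8.
A3: add {9, 10, 11} — 9 (Alice) has 9→3; 10 (Bob): all of {4, 7} already in; 11 (Alice) has 11→3.
A4: add {2} — 2 (Bob): all of {4, 7, 10} already in.
A5 = A4; e.g. 1 (Alice) has no edge into A4. Fixed point.
From 11, successor 3 is in the attractor (rank 2); the other successor 5 is not.

3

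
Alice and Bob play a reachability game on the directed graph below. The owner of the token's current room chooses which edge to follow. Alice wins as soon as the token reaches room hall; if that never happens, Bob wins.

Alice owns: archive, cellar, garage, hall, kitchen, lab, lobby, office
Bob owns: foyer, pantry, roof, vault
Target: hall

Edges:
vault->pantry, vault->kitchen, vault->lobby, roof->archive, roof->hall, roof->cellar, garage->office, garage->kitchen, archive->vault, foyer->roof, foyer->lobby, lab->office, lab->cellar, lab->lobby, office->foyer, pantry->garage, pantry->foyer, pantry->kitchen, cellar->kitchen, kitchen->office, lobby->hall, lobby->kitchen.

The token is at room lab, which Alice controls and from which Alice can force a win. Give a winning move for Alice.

A0 = {hall}
A1: add {lobby} — lobby (Alice) has lobby→hall.
A2: add {lab} — lab (Alice) has lab→lobby.
A3 = A2; e.g. vault (Bob) can still go to pantry. Fixed point.
From lab, successor lobby is in the attractor (rank 1); the other successors cellar, office are not.

lobby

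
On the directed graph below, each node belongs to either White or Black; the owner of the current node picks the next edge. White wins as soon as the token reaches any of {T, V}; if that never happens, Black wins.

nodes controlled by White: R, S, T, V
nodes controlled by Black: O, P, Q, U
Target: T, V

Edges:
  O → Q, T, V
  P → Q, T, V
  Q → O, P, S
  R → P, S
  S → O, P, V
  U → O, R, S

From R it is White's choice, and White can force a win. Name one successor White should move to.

S

A0 = {T, V}
A1: add {S} — S (White) has S→V.
A2: add {R} — R (White) has R→S.
A3 = A2; e.g. O (Black) can still go to Q. Fixed point.
From R, successor S is in the attractor (rank 1); the other successor P is not.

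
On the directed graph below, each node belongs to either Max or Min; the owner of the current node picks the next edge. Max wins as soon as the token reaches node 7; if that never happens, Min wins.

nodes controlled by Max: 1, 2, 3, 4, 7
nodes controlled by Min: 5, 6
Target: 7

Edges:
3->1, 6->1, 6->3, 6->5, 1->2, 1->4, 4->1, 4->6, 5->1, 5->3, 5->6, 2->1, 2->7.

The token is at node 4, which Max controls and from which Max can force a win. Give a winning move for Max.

A0 = {7}
A1: add {2} — 2 (Max) has 2→7.
A2: add {1} — 1 (Max) has 1→2.
A3: add {3, 4} — 3 (Max) has 3→1; 4 (Max) has 4→1.
A4 = A3; e.g. 5 (Min) can still go to 6. Fixed point.
From 4, successor 1 is in the attractor (rank 2); the other successor 6 is not.

1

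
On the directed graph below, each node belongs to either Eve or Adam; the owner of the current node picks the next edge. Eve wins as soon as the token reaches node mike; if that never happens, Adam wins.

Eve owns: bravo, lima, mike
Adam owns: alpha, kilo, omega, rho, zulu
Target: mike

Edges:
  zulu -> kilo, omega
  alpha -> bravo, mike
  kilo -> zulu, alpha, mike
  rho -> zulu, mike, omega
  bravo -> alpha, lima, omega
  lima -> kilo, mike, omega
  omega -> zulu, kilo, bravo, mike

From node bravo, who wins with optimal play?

A0 = {mike}
A1: add {lima} — lima (Eve) has lima→mike.
A2: add {bravo} — bravo (Eve) has bravo→lima.
bravo ∈ A2, so Eve can force the target.

Eve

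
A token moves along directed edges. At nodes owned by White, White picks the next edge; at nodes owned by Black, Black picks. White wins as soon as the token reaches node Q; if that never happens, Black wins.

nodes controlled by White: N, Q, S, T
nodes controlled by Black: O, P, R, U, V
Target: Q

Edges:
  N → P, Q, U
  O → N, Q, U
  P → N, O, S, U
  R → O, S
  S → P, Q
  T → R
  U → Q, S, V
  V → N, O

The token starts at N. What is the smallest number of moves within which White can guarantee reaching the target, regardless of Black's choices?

A0 = {Q}
A1: add {N, S} — N (White) has N→Q; S (White) has S→Q.
A2 = A1; e.g. O (Black) can still go to U. Fixed point.
N enters the attractor at level 1, so White can force the target in 1 move from there.

1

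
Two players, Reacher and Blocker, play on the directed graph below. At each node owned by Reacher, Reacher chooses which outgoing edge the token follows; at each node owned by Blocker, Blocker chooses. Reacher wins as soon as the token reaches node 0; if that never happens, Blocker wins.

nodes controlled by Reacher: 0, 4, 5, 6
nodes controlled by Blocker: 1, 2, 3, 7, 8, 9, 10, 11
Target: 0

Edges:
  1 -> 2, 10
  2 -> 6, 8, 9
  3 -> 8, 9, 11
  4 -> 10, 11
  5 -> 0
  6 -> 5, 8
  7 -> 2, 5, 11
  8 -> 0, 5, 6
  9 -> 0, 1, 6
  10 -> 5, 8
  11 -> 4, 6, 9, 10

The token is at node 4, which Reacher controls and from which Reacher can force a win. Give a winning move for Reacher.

A0 = {0}
A1: add {5} — 5 (Reacher) has 5→0.
A2: add {6} — 6 (Reacher) has 6→5.
A3: add {8} — 8 (Blocker): all of {0, 5, 6} already in.
A4: add {10} — 10 (Blocker): all of {5, 8} already in.
A5: add {4} — 4 (Reacher) has 4→10.
A6 = A5; e.g. 1 (Blocker) can still go to 2. Fixed point.
From 4, successor 10 is in the attractor (rank 4); the other successor 11 is not.

10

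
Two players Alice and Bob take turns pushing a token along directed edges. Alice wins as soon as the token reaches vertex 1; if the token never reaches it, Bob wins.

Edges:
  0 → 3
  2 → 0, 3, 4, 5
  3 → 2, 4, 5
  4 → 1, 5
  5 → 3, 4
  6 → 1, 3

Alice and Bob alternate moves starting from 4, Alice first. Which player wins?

Track states (vertex, player-to-move).
A0 = {(1,Alice), (1,Bob)}
A1: add {(4,Alice), (6,Alice)}.
(4,Alice) ∈ A1 ⇒ Alice forces the target.

Alice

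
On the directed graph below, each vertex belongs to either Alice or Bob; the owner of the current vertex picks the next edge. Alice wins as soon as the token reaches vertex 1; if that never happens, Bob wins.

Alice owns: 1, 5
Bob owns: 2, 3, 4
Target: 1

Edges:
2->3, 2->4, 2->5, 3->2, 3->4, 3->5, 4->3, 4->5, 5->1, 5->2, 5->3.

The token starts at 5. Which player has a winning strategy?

Alice

A0 = {1}
A1: add {5} — 5 (Alice) has 5→1.
A2 = A1; e.g. 2 (Bob) can still go to 3. Fixed point.
5 ∈ A1, so Alice can force the target.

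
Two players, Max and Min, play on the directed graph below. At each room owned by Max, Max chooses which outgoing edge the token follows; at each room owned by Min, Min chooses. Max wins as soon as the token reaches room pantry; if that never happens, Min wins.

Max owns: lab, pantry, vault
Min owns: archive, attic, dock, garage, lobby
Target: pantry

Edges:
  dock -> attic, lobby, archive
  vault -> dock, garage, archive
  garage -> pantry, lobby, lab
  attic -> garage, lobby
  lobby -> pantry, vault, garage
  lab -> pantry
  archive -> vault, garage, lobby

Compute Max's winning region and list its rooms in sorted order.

lab, pantry

A0 = {pantry}
A1: add {lab} — lab (Max) has lab→pantry.
A2 = A1; e.g. dock (Min) can still go to attic. Fixed point.
Max's winning region = {lab, pantry}.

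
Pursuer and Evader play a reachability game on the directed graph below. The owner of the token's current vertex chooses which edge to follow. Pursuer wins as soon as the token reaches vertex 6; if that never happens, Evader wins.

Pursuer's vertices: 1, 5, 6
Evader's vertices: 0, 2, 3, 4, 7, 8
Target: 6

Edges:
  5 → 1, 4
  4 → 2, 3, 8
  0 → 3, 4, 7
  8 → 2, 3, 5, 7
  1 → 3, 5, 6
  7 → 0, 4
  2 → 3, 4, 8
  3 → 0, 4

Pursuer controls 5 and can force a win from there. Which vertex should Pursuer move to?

1

A0 = {6}
A1: add {1} — 1 (Pursuer) has 1→6.
A2: add {5} — 5 (Pursuer) has 5→1.
A3 = A2; e.g. 0 (Evader) can still go to 3. Fixed point.
From 5, successor 1 is in the attractor (rank 1); the other successor 4 is not.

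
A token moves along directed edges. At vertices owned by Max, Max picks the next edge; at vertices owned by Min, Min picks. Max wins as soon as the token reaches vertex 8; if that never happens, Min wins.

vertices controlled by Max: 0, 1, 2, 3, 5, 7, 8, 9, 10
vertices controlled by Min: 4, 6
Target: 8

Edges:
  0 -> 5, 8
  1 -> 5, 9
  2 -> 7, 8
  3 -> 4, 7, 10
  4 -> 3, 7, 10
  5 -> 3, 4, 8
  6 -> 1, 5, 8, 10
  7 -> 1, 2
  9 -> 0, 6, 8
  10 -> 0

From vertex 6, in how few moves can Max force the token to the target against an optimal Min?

A0 = {8}
A1: add {0, 2, 5, 9} — 0 (Max) has 0→8; 2 (Max) has 2→8; 5 (Max) has 5→8; 9 (Max) has 9→8.
A2: add {1, 7, 10} — 1 (Max) has 1→5; 7 (Max) has 7→2; 10 (Max) has 10→0.
A3: add {3, 6} — 3 (Max) has 3→7; 6 (Min): all of {1, 5, 8, 10} already in.
6 enters the attractor at level 3, so Max can force the target in 3 moves from there.

3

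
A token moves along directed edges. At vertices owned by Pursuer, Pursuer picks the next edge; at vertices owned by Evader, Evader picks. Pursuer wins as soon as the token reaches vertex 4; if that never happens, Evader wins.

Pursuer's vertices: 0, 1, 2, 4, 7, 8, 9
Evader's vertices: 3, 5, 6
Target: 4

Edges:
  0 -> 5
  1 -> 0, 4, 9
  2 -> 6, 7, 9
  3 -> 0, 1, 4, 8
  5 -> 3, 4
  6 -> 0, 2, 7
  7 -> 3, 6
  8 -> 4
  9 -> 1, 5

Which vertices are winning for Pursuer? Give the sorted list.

A0 = {4}
A1: add {1, 8} — 1 (Pursuer) has 1→4; 8 (Pursuer) has 8→4.
A2: add {9} — 9 (Pursuer) has 9→1.
A3: add {2} — 2 (Pursuer) has 2→9.
A4 = A3; e.g. 0 (Pursuer) has no edge into A3. Fixed point.
Pursuer's winning region = {1, 2, 4, 8, 9}.

1, 2, 4, 8, 9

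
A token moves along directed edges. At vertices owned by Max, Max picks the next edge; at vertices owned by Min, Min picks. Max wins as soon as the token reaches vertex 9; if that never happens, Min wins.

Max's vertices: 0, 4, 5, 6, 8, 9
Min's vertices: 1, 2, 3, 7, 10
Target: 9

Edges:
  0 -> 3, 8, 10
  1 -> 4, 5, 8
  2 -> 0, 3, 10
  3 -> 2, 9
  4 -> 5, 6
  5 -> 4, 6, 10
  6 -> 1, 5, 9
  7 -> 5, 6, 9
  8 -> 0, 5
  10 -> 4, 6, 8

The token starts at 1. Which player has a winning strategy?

A0 = {9}
A1: add {6} — 6 (Max) has 6→9.
A2: add {4, 5} — 4 (Max) has 4→6; 5 (Max) has 5→6.
A3: add {7, 8} — 7 (Min): all of {5, 6, 9} already in; 8 (Max) has 8→5.
A4: add {0, 1, 10} — 0 (Max) has 0→8; 1 (Min): all of {4, 5, 8} already in; 10 (Min): all of {4, 6, 8} already in.
A5 = A4; e.g. 2 (Min) can still go to 3. Fixed point.
1 ∈ A4, so Max can force the target.

Max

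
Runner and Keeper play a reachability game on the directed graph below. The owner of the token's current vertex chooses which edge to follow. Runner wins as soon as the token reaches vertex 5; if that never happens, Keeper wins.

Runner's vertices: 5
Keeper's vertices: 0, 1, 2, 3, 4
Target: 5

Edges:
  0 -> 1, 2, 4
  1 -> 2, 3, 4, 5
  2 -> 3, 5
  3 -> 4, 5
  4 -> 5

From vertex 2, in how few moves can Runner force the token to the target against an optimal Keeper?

3

A0 = {5}
A1: add {4} — 4 (Keeper): all of {5} already in.
A2: add {3} — 3 (Keeper): all of {4, 5} already in.
A3: add {2} — 2 (Keeper): all of {3, 5} already in.
2 enters the attractor at level 3, so Runner can force the target in 3 moves from there.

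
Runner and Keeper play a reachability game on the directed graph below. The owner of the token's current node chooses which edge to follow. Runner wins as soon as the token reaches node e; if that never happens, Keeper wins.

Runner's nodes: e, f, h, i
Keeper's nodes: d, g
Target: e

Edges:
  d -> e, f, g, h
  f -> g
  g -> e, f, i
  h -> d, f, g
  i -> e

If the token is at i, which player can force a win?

Runner

A0 = {e}
A1: add {i} — i (Runner) has i→e.
A2 = A1; e.g. d (Keeper) can still go to f. Fixed point.
i ∈ A1, so Runner can force the target.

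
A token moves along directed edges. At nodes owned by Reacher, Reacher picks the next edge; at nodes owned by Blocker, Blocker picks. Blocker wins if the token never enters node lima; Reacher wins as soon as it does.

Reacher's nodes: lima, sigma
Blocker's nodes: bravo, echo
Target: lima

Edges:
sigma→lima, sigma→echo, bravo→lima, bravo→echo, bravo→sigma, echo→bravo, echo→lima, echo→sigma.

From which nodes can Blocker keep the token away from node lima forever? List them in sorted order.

bravo, echo

A0 = {lima}
A1: add {sigma} — sigma (Reacher) has sigma→lima.
A2 = A1; e.g. bravo (Blocker) can still go to echo. Fixed point.
Reacher's attractor = {lima, sigma}; Blocker avoids the target exactly from the complement.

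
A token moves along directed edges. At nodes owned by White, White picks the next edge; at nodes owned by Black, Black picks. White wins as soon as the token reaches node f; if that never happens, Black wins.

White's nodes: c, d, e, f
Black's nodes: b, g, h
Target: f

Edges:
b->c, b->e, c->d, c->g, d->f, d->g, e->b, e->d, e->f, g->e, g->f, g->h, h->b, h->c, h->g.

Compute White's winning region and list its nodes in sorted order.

A0 = {f}
A1: add {d, e} — d (White) has d→f; e (White) has e→f.
A2: add {c} — c (White) has c→d.
A3: add {b} — b (Black): all of {c, e} already in.
A4 = A3; e.g. g (Black) can still go to h. Fixed point.
White's winning region = {b, c, d, e, f}.

b, c, d, e, f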